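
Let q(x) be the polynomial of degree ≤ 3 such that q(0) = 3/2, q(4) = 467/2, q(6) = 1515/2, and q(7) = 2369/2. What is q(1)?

5/2

Using the Lagrange interpolation formula with nodes 0, 4, 6, 7:
  L_0(x) = (x - 4)(x - 6)(x - 7) / -168
  L_1(x) = x(x - 6)(x - 7) / 24
  L_2(x) = x(x - 4)(x - 7) / -12
  L_3(x) = x(x - 4)(x - 6) / 21
Then q(x) = 3/2·L_0(x) + 467/2·L_1(x) + 1515/2·L_2(x) + 2369/2·L_3(x).
Expanding and collecting terms gives q(x) = 3x³ + 4x² - 6x + 3/2.
Evaluating at x = 1: q(1) = 5/2.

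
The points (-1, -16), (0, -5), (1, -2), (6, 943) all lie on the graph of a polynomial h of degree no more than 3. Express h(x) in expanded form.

h(x) = 5x^3 - 4x^2 + 2x - 5

Write h(x) = ax^3 + bx^2 + cx + d. Substituting each data point gives a linear system:
  -a + b - c + d = -16
  d = -5
  a + b + c + d = -2
  216a + 36b + 6c + d = 943
Solving the system yields a = 5, b = -4, c = 2, d = -5.
So h(x) = 5x³ - 4x² + 2x - 5.
Check: h(1) = -2. ✓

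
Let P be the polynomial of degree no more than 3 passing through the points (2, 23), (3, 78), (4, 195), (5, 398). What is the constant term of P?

Write P(x) = ax^3 + bx^2 + cx + d. Substituting each data point gives a linear system:
  8a + 4b + 2c + d = 23
  27a + 9b + 3c + d = 78
  64a + 16b + 4c + d = 195
  125a + 25b + 5c + d = 398
Solving the system yields a = 4, b = -5, c = 4, d = 3.
So P(x) = 4x^3 - 5x^2 + 4x + 3.
The constant term is 3.

3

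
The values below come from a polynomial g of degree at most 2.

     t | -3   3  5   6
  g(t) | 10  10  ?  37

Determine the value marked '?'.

26

The 3 known points determine the degree-2 polynomial uniquely.
Write g(t) = at^2 + bt + c. Substituting each data point gives a linear system:
  9a - 3b + c = 10
  9a + 3b + c = 10
  36a + 6b + c = 37
Solving the system yields a = 1, b = 0, c = 1.
So g(t) = t^2 + 1.
Then g(5) = 26.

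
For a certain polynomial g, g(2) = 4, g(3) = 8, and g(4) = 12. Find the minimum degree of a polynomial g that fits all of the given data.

Forward differences of the values at s = 2, 3, 4:
  g  : 4  8  12
  Δ  : 4  4
  Δ^2: 0
The first differences are constant (4) and nonzero, while all higher differences vanish, so the minimal degree is 1.

1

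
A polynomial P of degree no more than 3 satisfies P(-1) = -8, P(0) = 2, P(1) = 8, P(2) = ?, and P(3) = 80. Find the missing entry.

The 4 known points determine the degree-3 polynomial uniquely.
Write P(n) = an^3 + bn^2 + cn + d. Substituting each data point gives a linear system:
  -a + b - c + d = -8
  d = 2
  a + b + c + d = 8
  27a + 9b + 3c + d = 80
Solving the system yields a = 3, b = -2, c = 5, d = 2.
So P(n) = 3n^3 - 2n^2 + 5n + 2.
Then P(2) = 28.

28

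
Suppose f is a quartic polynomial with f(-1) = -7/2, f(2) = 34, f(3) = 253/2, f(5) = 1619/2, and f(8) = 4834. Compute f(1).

Write f(n) = an^4 + bn^3 + cn^2 + dn + e. Substituting each data point gives a linear system:
  a - b + c - d + e = -7/2
  16a + 8b + 4c + 2d + e = 34
  81a + 27b + 9c + 3d + e = 253/2
  625a + 125b + 25c + 5d + e = 1619/2
  4096a + 512b + 64c + 8d + e = 4834
Solving the system yields a = 1, b = 3/2, c = -1, d = 4, e = 2.
So f(n) = n^4 + (3/2)n^3 - n^2 + 4n + 2.
Then f(1) = 15/2.

15/2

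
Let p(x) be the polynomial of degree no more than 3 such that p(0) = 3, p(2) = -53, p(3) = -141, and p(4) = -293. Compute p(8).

Using the Lagrange interpolation formula with nodes 0, 2, 3, 4:
  L_0(x) = (x - 2)(x - 3)(x - 4) / -24
  L_1(x) = x(x - 3)(x - 4) / 4
  L_2(x) = x(x - 2)(x - 4) / -3
  L_3(x) = x(x - 2)(x - 3) / 8
Then p(x) = 3·L_0(x) - 53·L_1(x) - 141·L_2(x) - 293·L_3(x).
Expanding and collecting terms gives p(x) = -3x^3 - 5x^2 - 6x + 3.
Evaluating at x = 8: p(8) = -1901.

-1901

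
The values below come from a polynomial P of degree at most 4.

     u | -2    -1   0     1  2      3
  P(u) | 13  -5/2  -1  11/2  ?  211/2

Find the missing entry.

On equispaced nodes a degree-4 polynomial has vanishing fifth forward difference, so
  - P(-2) + 5·P(-1) - 10·P(0) + 10·P(1) - 5·P(2) + P(3) = 0.
Substituting the known values and solving for P(2):
  -5·P(2) = -145
  P(2) = 29.

29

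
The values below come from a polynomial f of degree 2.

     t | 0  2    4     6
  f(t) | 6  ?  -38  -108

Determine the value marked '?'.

The 3 known points determine the degree-2 polynomial uniquely.
Write f(t) = at^2 + bt + c. Substituting each data point gives a linear system:
  c = 6
  16a + 4b + c = -38
  36a + 6b + c = -108
Solving the system yields a = -4, b = 5, c = 6.
So f(t) = -4t² + 5t + 6.
Then f(2) = 0.

0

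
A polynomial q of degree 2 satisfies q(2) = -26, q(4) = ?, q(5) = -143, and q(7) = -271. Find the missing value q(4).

The 3 known points determine the degree-2 polynomial uniquely.
Write q(t) = at^2 + bt + c. Substituting each data point gives a linear system:
  4a + 2b + c = -26
  25a + 5b + c = -143
  49a + 7b + c = -271
Solving the system yields a = -5, b = -4, c = 2.
So q(t) = -5t^2 - 4t + 2.
Then q(4) = -94.

-94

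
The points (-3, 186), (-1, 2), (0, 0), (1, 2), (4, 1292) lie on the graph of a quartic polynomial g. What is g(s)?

g(s) = 4s^4 + 5s^3 - 2s^2 - 5s

Using the Lagrange interpolation formula with nodes -3, -1, 0, 1, 4:
  L_0(s) = (s + 1)s(s - 1)(s - 4) / 168
  L_1(s) = (s + 3)s(s - 1)(s - 4) / -20
  L_2(s) = (s + 3)(s + 1)(s - 1)(s - 4) / 12
  L_3(s) = (s + 3)(s + 1)s(s - 4) / -24
  L_4(s) = (s + 3)(s + 1)s(s - 1) / 420
Then g(s) = 186·L_0(s) + 2·L_1(s) + 0·L_2(s) + 2·L_3(s) + 1292·L_4(s).
Expanding and collecting terms gives g(s) = 4s⁴ + 5s³ - 2s² - 5s.
Check: g(4) = 1292. ✓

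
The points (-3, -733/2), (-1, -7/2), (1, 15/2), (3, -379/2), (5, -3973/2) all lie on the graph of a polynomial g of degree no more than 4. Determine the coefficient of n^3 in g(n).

Write g(n) = an^4 + bn^3 + cn^2 + dn + e. Substituting each data point gives a linear system:
  81a - 27b + 9c - 3d + e = -733/2
  a - b + c - d + e = -7/2
  a + b + c + d + e = 15/2
  81a + 27b + 9c + 3d + e = -379/2
  625a + 125b + 25c + 5d + e = -3973/2
Solving the system yields a = -4, b = 3, c = 5, d = 5/2, e = 1.
So g(n) = -4n^4 + 3n^3 + 5n^2 + (5/2)n + 1.
The coefficient of n^3 is 3.

3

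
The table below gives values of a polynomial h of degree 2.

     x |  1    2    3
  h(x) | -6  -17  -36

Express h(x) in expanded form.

h(x) = -4x^2 + x - 3

Write h(x) = ax^2 + bx + c. Substituting each data point gives a linear system:
  a + b + c = -6
  4a + 2b + c = -17
  9a + 3b + c = -36
Solving the system yields a = -4, b = 1, c = -3.
So h(x) = -4x^2 + x - 3.
Check: h(3) = -36. ✓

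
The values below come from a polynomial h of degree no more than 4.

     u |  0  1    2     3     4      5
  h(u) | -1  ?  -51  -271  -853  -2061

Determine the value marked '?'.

The 5 known points determine the degree-4 polynomial uniquely.
Write h(u) = au^4 + bu^3 + cu^2 + du + e. Substituting each data point gives a linear system:
  e = -1
  16a + 8b + 4c + 2d + e = -51
  81a + 27b + 9c + 3d + e = -271
  256a + 64b + 16c + 4d + e = -853
  625a + 125b + 25c + 5d + e = -2061
Solving the system yields a = -3, b = -2, c = 2, d = 3, e = -1.
So h(u) = -3u^4 - 2u^3 + 2u^2 + 3u - 1.
Then h(1) = -1.

-1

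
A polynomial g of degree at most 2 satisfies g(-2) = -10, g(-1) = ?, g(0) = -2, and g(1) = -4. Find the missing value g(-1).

The 3 known points determine the degree-2 polynomial uniquely.
Write g(s) = as^2 + bs + c. Substituting each data point gives a linear system:
  4a - 2b + c = -10
  c = -2
  a + b + c = -4
Solving the system yields a = -2, b = 0, c = -2.
So g(s) = -2s^2 - 2.
Then g(-1) = -4.

-4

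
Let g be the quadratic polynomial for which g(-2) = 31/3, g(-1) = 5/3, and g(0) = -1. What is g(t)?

g(t) = 3t^2 + (1/3)t - 1

Using the Lagrange interpolation formula with nodes -2, -1, 0:
  L_0(t) = (t + 1)t / 2
  L_1(t) = (t + 2)t / -1
  L_2(t) = (t + 2)(t + 1) / 2
Then g(t) = 31/3·L_0(t) + 5/3·L_1(t) - 1·L_2(t).
Expanding and collecting terms gives g(t) = 3t^2 + (1/3)t - 1.
Check: g(0) = -1. ✓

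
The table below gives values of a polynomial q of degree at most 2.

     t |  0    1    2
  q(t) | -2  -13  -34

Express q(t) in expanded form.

q(t) = -5t^2 - 6t - 2

Using the Lagrange interpolation formula with nodes 0, 1, 2:
  L_0(t) = (t - 1)(t - 2) / 2
  L_1(t) = t(t - 2) / -1
  L_2(t) = t(t - 1) / 2
Then q(t) = -2·L_0(t) - 13·L_1(t) - 34·L_2(t).
Expanding and collecting terms gives q(t) = -5t^2 - 6t - 2.
Check: q(1) = -13. ✓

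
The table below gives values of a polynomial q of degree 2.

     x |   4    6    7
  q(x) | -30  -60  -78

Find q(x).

q(x) = -x^2 - 5x + 6

Using the Lagrange interpolation formula with nodes 4, 6, 7:
  L_0(x) = (x - 6)(x - 7) / 6
  L_1(x) = (x - 4)(x - 7) / -2
  L_2(x) = (x - 4)(x - 6) / 3
Then q(x) = -30·L_0(x) - 60·L_1(x) - 78·L_2(x).
Expanding and collecting terms gives q(x) = -x^2 - 5x + 6.
Check: q(4) = -30. ✓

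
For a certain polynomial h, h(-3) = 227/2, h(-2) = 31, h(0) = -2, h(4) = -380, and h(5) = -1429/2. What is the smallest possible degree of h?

3

Divided differences on the nodes -3, -2, 0, 4, 5:
  order 0: 227/2  31  -2  -380  -1429/2
  order 1: -165/2  -33/2  -189/2  -669/2
  order 2: 22  -13  -48
  order 3: -5  -5
  order 4: 0
The order-3 divided differences are all -5 (nonzero) and every higher order vanishes, so the data lies on a polynomial of degree exactly 3.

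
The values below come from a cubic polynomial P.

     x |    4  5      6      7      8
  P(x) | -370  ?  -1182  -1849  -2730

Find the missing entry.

On equispaced nodes a degree-3 polynomial has vanishing fourth forward difference, so
  P(4) - 4·P(5) + 6·P(6) - 4·P(7) + P(8) = 0.
Substituting the known values and solving for P(5):
  -4·P(5) = 2796
  P(5) = -699.

-699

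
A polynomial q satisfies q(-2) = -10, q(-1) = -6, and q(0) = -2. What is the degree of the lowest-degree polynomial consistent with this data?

1

Forward differences of the values at n = -2, -1, 0:
  q  : -10  -6  -2
  Δ  : 4  4
  Δ^2: 0
The first differences are constant (4) and nonzero, while all higher differences vanish, so the minimal degree is 1.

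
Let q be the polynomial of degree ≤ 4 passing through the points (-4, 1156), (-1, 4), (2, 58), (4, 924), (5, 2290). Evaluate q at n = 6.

4806

Using the Lagrange interpolation formula with nodes -4, -1, 2, 4, 5:
  L_0(n) = (n + 1)(n - 2)(n - 4)(n - 5) / 1296
  L_1(n) = (n + 4)(n - 2)(n - 4)(n - 5) / -270
  L_2(n) = (n + 4)(n + 1)(n - 4)(n - 5) / 108
  L_3(n) = (n + 4)(n + 1)(n - 2)(n - 5) / -80
  L_4(n) = (n + 4)(n + 1)(n - 2)(n - 4) / 162
Then q(n) = 1156·L_0(n) + 4·L_1(n) + 58·L_2(n) + 924·L_3(n) + 2290·L_4(n).
Expanding and collecting terms gives q(n) = 4n⁴ - 2n³ + n² + 3n.
Evaluating at n = 6: q(6) = 4806.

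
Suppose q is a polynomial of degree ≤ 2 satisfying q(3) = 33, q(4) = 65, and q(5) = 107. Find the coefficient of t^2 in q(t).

5

Write q(t) = at^2 + bt + c. Substituting each data point gives a linear system:
  9a + 3b + c = 33
  16a + 4b + c = 65
  25a + 5b + c = 107
Solving the system yields a = 5, b = -3, c = -3.
So q(t) = 5t^2 - 3t - 3.
The leading coefficient is 5.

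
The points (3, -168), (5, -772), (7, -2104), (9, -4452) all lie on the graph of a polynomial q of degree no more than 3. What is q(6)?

Using the Lagrange interpolation formula with nodes 3, 5, 7, 9:
  L_0(t) = (t - 5)(t - 7)(t - 9) / -48
  L_1(t) = (t - 3)(t - 7)(t - 9) / 16
  L_2(t) = (t - 3)(t - 5)(t - 9) / -16
  L_3(t) = (t - 3)(t - 5)(t - 7) / 48
Then q(t) = -168·L_0(t) - 772·L_1(t) - 2104·L_2(t) - 4452·L_3(t).
Expanding and collecting terms gives q(t) = -6t^3 - t^2 + 3.
Evaluating at t = 6: q(6) = -1329.

-1329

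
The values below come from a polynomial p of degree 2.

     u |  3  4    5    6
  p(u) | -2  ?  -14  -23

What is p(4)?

-7

The 3 known points determine the degree-2 polynomial uniquely.
Write p(u) = au^2 + bu + c. Substituting each data point gives a linear system:
  9a + 3b + c = -2
  25a + 5b + c = -14
  36a + 6b + c = -23
Solving the system yields a = -1, b = 2, c = 1.
So p(u) = -u^2 + 2u + 1.
Then p(4) = -7.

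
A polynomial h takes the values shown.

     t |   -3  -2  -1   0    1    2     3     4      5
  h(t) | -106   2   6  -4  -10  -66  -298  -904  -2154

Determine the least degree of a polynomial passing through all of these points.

4

Forward differences of the values at t = -3, -2, -1, 0, 1, 2, 3, 4, 5:
  h  : -106  2  6  -4  -10  -66  -298  -904  -2154
  Δ  : 108  4  -10  -6  -56  -232  -606  -1250
  Δ^2: -104  -14  4  -50  -176  -374  -644
  Δ^3: 90  18  -54  -126  -198  -270
  Δ^4: -72  -72  -72  -72  -72
  Δ^5: 0  0  0  0
  Δ^6: 0  0  0
  Δ^7: 0  0
  Δ^8: 0
The fourth differences are constant (-72) and nonzero, while all higher differences vanish, so the minimal degree is 4.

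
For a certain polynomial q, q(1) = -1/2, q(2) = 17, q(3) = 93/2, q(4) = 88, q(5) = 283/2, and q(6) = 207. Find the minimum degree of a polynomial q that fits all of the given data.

Forward differences of the values at n = 1, 2, 3, 4, 5, 6:
  q  : -1/2  17  93/2  88  283/2  207
  Δ  : 35/2  59/2  83/2  107/2  131/2
  Δ^2: 12  12  12  12
  Δ^3: 0  0  0
  Δ^4: 0  0
  Δ^5: 0
The second differences are constant (12) and nonzero, while all higher differences vanish, so the minimal degree is 2.

2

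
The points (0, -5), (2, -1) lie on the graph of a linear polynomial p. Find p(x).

Using the Lagrange interpolation formula with nodes 0, 2:
  L_0(x) = (x - 2) / -2
  L_1(x) = x / 2
Then p(x) = -5·L_0(x) - 1·L_1(x).
Expanding and collecting terms gives p(x) = 2x - 5.
Check: p(0) = -5. ✓

p(x) = 2x - 5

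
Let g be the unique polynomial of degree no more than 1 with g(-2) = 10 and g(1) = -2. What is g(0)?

Write g(n) = an + b. Substituting each data point gives a linear system:
  -2a + b = 10
  a + b = -2
Solving the system yields a = -4, b = 2.
So g(n) = -4n + 2.
Then g(0) = 2.

2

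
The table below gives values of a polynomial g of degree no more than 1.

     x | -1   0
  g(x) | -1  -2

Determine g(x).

Write g(x) = ax + b. Substituting each data point gives a linear system:
  -a + b = -1
  b = -2
Solving the system yields a = -1, b = -2.
So g(x) = -x - 2.
Check: g(-1) = -1. ✓

g(x) = -x - 2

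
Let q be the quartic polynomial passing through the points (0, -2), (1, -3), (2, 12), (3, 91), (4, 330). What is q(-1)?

Write q(t) = at^4 + bt^3 + ct^2 + dt + e. Substituting each data point gives a linear system:
  e = -2
  a + b + c + d + e = -3
  16a + 8b + 4c + 2d + e = 12
  81a + 27b + 9c + 3d + e = 91
  256a + 64b + 16c + 4d + e = 330
Solving the system yields a = 2, b = -4, c = 6, d = -5, e = -2.
So q(t) = 2t^4 - 4t^3 + 6t^2 - 5t - 2.
Then q(-1) = 15.

15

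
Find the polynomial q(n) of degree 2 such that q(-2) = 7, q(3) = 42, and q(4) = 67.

Using the Lagrange interpolation formula with nodes -2, 3, 4:
  L_0(n) = (n - 3)(n - 4) / 30
  L_1(n) = (n + 2)(n - 4) / -5
  L_2(n) = (n + 2)(n - 3) / 6
Then q(n) = 7·L_0(n) + 42·L_1(n) + 67·L_2(n).
Expanding and collecting terms gives q(n) = 3n^2 + 4n + 3.
Check: q(3) = 42. ✓

q(n) = 3n^2 + 4n + 3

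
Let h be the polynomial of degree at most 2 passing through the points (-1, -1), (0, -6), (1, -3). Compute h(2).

Using the Lagrange interpolation formula with nodes -1, 0, 1:
  L_0(t) = t(t - 1) / 2
  L_1(t) = (t + 1)(t - 1) / -1
  L_2(t) = (t + 1)t / 2
Then h(t) = -1·L_0(t) - 6·L_1(t) - 3·L_2(t).
Expanding and collecting terms gives h(t) = 4t^2 - t - 6.
Evaluating at t = 2: h(2) = 8.

8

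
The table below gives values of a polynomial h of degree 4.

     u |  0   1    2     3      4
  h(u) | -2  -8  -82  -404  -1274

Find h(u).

Write h(u) = au^4 + bu^3 + cu^2 + du + e. Substituting each data point gives a linear system:
  e = -2
  a + b + c + d + e = -8
  16a + 8b + 4c + 2d + e = -82
  81a + 27b + 9c + 3d + e = -404
  256a + 64b + 16c + 4d + e = -1274
Solving the system yields a = -5, b = 0, c = 1, d = -2, e = -2.
So h(u) = -5u^4 + u^2 - 2u - 2.
Check: h(3) = -404. ✓

h(u) = -5u^4 + u^2 - 2u - 2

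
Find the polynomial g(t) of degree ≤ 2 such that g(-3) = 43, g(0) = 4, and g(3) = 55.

g(t) = 5t^2 + 2t + 4

Using the Lagrange interpolation formula with nodes -3, 0, 3:
  L_0(t) = t(t - 3) / 18
  L_1(t) = (t + 3)(t - 3) / -9
  L_2(t) = (t + 3)t / 18
Then g(t) = 43·L_0(t) + 4·L_1(t) + 55·L_2(t).
Expanding and collecting terms gives g(t) = 5t^2 + 2t + 4.
Check: g(-3) = 43. ✓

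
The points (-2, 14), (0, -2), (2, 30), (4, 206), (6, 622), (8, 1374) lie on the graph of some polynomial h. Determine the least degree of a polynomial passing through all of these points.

Forward differences of the values at u = -2, 0, 2, 4, 6, 8:
  h  : 14  -2  30  206  622  1374
  Δ  : -16  32  176  416  752
  Δ^2: 48  144  240  336
  Δ^3: 96  96  96
  Δ^4: 0  0
  Δ^5: 0
The third differences are constant (96) and nonzero, while all higher differences vanish, so the minimal degree is 3.

3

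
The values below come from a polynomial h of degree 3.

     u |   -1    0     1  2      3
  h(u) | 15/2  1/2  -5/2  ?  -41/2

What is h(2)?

The 4 known points determine the degree-3 polynomial uniquely.
Write h(u) = au^3 + bu^2 + cu + d. Substituting each data point gives a linear system:
  -a + b - c + d = 15/2
  d = 1/2
  a + b + c + d = -5/2
  27a + 9b + 3c + d = -41/2
Solving the system yields a = -1, b = 2, c = -4, d = 1/2.
So h(u) = -u^3 + 2u^2 - 4u + 1/2.
Then h(2) = -15/2.

-15/2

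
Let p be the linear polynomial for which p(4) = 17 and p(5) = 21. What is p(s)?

p(s) = 4s + 1

Write p(s) = as + b. Substituting each data point gives a linear system:
  4a + b = 17
  5a + b = 21
Solving the system yields a = 4, b = 1.
So p(s) = 4s + 1.
Check: p(4) = 17. ✓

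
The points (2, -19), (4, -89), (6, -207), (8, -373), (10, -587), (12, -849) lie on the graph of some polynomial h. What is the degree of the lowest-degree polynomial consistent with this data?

2

Forward differences of the values at u = 2, 4, 6, 8, 10, 12:
  h  : -19  -89  -207  -373  -587  -849
  Δ  : -70  -118  -166  -214  -262
  Δ^2: -48  -48  -48  -48
  Δ^3: 0  0  0
  Δ^4: 0  0
  Δ^5: 0
The second differences are constant (-48) and nonzero, while all higher differences vanish, so the minimal degree is 2.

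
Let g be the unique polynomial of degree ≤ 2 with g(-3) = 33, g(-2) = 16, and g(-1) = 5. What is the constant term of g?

0

Write g(n) = an^2 + bn + c. Substituting each data point gives a linear system:
  9a - 3b + c = 33
  4a - 2b + c = 16
  a - b + c = 5
Solving the system yields a = 3, b = -2, c = 0.
So g(n) = 3n² - 2n.
The constant term is 0.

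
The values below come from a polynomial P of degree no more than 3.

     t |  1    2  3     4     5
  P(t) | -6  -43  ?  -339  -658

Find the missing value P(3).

-144

On equispaced nodes a degree-3 polynomial has vanishing fourth forward difference, so
  P(1) - 4·P(2) + 6·P(3) - 4·P(4) + P(5) = 0.
Substituting the known values and solving for P(3):
  6·P(3) = -864
  P(3) = -144.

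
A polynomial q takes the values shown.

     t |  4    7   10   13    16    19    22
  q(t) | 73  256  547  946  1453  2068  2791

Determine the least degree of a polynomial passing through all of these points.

Forward differences of the values at t = 4, 7, 10, 13, 16, 19, 22:
  q  : 73  256  547  946  1453  2068  2791
  Δ  : 183  291  399  507  615  723
  Δ^2: 108  108  108  108  108
  Δ^3: 0  0  0  0
  Δ^4: 0  0  0
  Δ^5: 0  0
  Δ^6: 0
The second differences are constant (108) and nonzero, while all higher differences vanish, so the minimal degree is 2.

2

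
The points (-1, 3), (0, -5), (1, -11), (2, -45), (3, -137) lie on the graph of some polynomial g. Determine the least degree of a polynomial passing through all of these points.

3

Forward differences of the values at x = -1, 0, 1, 2, 3:
  g  : 3  -5  -11  -45  -137
  Δ  : -8  -6  -34  -92
  Δ^2: 2  -28  -58
  Δ^3: -30  -30
  Δ^4: 0
The third differences are constant (-30) and nonzero, while all higher differences vanish, so the minimal degree is 3.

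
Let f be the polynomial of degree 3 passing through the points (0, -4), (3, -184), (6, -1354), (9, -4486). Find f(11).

-8144

Write f(u) = au^3 + bu^2 + cu + d. Substituting each data point gives a linear system:
  d = -4
  27a + 9b + 3c + d = -184
  216a + 36b + 6c + d = -1354
  729a + 81b + 9c + d = -4486
Solving the system yields a = -6, b = -1, c = -3, d = -4.
So f(u) = -6u³ - u² - 3u - 4.
Then f(11) = -8144.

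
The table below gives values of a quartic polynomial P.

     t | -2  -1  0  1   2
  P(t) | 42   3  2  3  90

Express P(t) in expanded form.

P(t) = 5t^4 + 4t^3 - 4t^2 - 4t + 2

Write P(t) = at^4 + bt^3 + ct^2 + dt + e. Substituting each data point gives a linear system:
  16a - 8b + 4c - 2d + e = 42
  a - b + c - d + e = 3
  e = 2
  a + b + c + d + e = 3
  16a + 8b + 4c + 2d + e = 90
Solving the system yields a = 5, b = 4, c = -4, d = -4, e = 2.
So P(t) = 5t^4 + 4t^3 - 4t^2 - 4t + 2.
Check: P(-2) = 42. ✓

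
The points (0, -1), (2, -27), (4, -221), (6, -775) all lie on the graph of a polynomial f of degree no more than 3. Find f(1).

-5

Write f(s) = as^3 + bs^2 + cs + d. Substituting each data point gives a linear system:
  d = -1
  8a + 4b + 2c + d = -27
  64a + 16b + 4c + d = -221
  216a + 36b + 6c + d = -775
Solving the system yields a = -4, b = 3, c = -3, d = -1.
So f(s) = -4s³ + 3s² - 3s - 1.
Then f(1) = -5.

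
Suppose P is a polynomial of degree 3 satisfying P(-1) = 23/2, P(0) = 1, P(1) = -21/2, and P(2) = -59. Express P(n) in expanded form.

Using the Lagrange interpolation formula with nodes -1, 0, 1, 2:
  L_0(n) = n(n - 1)(n - 2) / -6
  L_1(n) = (n + 1)(n - 1)(n - 2) / 2
  L_2(n) = (n + 1)n(n - 2) / -2
  L_3(n) = (n + 1)n(n - 1) / 6
Then P(n) = 23/2·L_0(n) + 1·L_1(n) - 21/2·L_2(n) - 59·L_3(n).
Expanding and collecting terms gives P(n) = -6n^3 - (1/2)n^2 - 5n + 1.
Check: P(2) = -59. ✓

P(n) = -6n^3 - (1/2)n^2 - 5n + 1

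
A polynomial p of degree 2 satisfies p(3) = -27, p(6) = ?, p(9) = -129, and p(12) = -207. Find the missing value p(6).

The 3 known points determine the degree-2 polynomial uniquely.
Write p(n) = an^2 + bn + c. Substituting each data point gives a linear system:
  9a + 3b + c = -27
  81a + 9b + c = -129
  144a + 12b + c = -207
Solving the system yields a = -1, b = -5, c = -3.
So p(n) = -n^2 - 5n - 3.
Then p(6) = -69.

-69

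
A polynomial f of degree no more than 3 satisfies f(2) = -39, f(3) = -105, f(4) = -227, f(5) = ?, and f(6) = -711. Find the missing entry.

On equispaced nodes a degree-3 polynomial has vanishing fourth forward difference, so
  f(2) - 4·f(3) + 6·f(4) - 4·f(5) + f(6) = 0.
Substituting the known values and solving for f(5):
  -4·f(5) = 1692
  f(5) = -423.

-423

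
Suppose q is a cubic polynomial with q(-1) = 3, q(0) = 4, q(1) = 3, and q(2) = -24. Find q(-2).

24

Using the Lagrange interpolation formula with nodes -1, 0, 1, 2:
  L_0(n) = n(n - 1)(n - 2) / -6
  L_1(n) = (n + 1)(n - 1)(n - 2) / 2
  L_2(n) = (n + 1)n(n - 2) / -2
  L_3(n) = (n + 1)n(n - 1) / 6
Then q(n) = 3·L_0(n) + 4·L_1(n) + 3·L_2(n) - 24·L_3(n).
Expanding and collecting terms gives q(n) = -4n³ - n² + 4n + 4.
Evaluating at n = -2: q(-2) = 24.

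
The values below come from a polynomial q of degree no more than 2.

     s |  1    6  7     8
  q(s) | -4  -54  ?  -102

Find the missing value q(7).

-76

The 3 known points determine the degree-2 polynomial uniquely.
Write q(s) = as^2 + bs + c. Substituting each data point gives a linear system:
  a + b + c = -4
  36a + 6b + c = -54
  64a + 8b + c = -102
Solving the system yields a = -2, b = 4, c = -6.
So q(s) = -2s^2 + 4s - 6.
Then q(7) = -76.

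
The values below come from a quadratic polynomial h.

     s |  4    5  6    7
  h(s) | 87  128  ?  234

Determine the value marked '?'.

On equispaced nodes a degree-2 polynomial has vanishing third forward difference, so
  - h(4) + 3·h(5) - 3·h(6) + h(7) = 0.
Substituting the known values and solving for h(6):
  -3·h(6) = -531
  h(6) = 177.

177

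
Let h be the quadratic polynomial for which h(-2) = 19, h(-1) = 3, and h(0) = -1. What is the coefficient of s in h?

2

Write h(s) = as^2 + bs + c. Substituting each data point gives a linear system:
  4a - 2b + c = 19
  a - b + c = 3
  c = -1
Solving the system yields a = 6, b = 2, c = -1.
So h(s) = 6s^2 + 2s - 1.
The coefficient of s is 2.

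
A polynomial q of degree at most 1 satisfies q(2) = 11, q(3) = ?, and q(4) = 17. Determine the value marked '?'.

14

The 2 known points determine the degree-1 polynomial uniquely.
Write q(t) = at + b. Substituting each data point gives a linear system:
  2a + b = 11
  4a + b = 17
Solving the system yields a = 3, b = 5.
So q(t) = 3t + 5.
Then q(3) = 14.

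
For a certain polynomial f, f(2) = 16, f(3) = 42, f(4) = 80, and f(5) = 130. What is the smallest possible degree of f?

Forward differences of the values at t = 2, 3, 4, 5:
  f  : 16  42  80  130
  Δ  : 26  38  50
  Δ^2: 12  12
  Δ^3: 0
The second differences are constant (12) and nonzero, while all higher differences vanish, so the minimal degree is 2.

2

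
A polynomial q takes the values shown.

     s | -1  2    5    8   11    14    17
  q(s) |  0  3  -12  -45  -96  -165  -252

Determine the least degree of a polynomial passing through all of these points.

Forward differences of the values at s = -1, 2, 5, 8, 11, 14, 17:
  q  : 0  3  -12  -45  -96  -165  -252
  Δ  : 3  -15  -33  -51  -69  -87
  Δ^2: -18  -18  -18  -18  -18
  Δ^3: 0  0  0  0
  Δ^4: 0  0  0
  Δ^5: 0  0
  Δ^6: 0
The second differences are constant (-18) and nonzero, while all higher differences vanish, so the minimal degree is 2.

2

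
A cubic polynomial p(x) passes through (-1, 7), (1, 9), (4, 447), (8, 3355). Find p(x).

p(x) = 6x^3 + 5x^2 - 5x + 3

Using the Lagrange interpolation formula with nodes -1, 1, 4, 8:
  L_0(x) = (x - 1)(x - 4)(x - 8) / -90
  L_1(x) = (x + 1)(x - 4)(x - 8) / 42
  L_2(x) = (x + 1)(x - 1)(x - 8) / -60
  L_3(x) = (x + 1)(x - 1)(x - 4) / 252
Then p(x) = 7·L_0(x) + 9·L_1(x) + 447·L_2(x) + 3355·L_3(x).
Expanding and collecting terms gives p(x) = 6x³ + 5x² - 5x + 3.
Check: p(4) = 447. ✓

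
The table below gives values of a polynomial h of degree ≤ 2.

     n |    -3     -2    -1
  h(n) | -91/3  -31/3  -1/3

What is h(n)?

Using the Lagrange interpolation formula with nodes -3, -2, -1:
  L_0(n) = (n + 2)(n + 1) / 2
  L_1(n) = (n + 3)(n + 1) / -1
  L_2(n) = (n + 3)(n + 2) / 2
Then h(n) = -91/3·L_0(n) - 31/3·L_1(n) - 1/3·L_2(n).
Expanding and collecting terms gives h(n) = -5n^2 - 5n - 1/3.
Check: h(-3) = -91/3. ✓

h(n) = -5n^2 - 5n - 1/3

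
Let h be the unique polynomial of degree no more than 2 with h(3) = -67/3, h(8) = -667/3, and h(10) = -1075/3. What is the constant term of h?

5/3

Write h(s) = as^2 + bs + c. Substituting each data point gives a linear system:
  9a + 3b + c = -67/3
  64a + 8b + c = -667/3
  100a + 10b + c = -1075/3
Solving the system yields a = -4, b = 4, c = 5/3.
So h(s) = -4s^2 + 4s + 5/3.
The constant term is 5/3.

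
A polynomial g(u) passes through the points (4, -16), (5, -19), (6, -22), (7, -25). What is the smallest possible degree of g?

1

Forward differences of the values at u = 4, 5, 6, 7:
  g  : -16  -19  -22  -25
  Δ  : -3  -3  -3
  Δ^2: 0  0
  Δ^3: 0
The first differences are constant (-3) and nonzero, while all higher differences vanish, so the minimal degree is 1.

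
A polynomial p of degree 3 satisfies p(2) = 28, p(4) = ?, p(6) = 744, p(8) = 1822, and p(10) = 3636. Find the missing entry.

210

On equispaced nodes a degree-3 polynomial has vanishing fourth forward difference, so
  p(2) - 4·p(4) + 6·p(6) - 4·p(8) + p(10) = 0.
Substituting the known values and solving for p(4):
  -4·p(4) = -840
  p(4) = 210.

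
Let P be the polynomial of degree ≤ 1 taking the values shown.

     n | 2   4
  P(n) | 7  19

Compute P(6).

31

Using the Lagrange interpolation formula with nodes 2, 4:
  L_0(n) = (n - 4) / -2
  L_1(n) = (n - 2) / 2
Then P(n) = 7·L_0(n) + 19·L_1(n).
Expanding and collecting terms gives P(n) = 6n - 5.
Evaluating at n = 6: P(6) = 31.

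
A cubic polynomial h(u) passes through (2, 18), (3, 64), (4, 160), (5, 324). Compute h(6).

Write h(u) = au^3 + bu^2 + cu + d. Substituting each data point gives a linear system:
  8a + 4b + 2c + d = 18
  27a + 9b + 3c + d = 64
  64a + 16b + 4c + d = 160
  125a + 25b + 5c + d = 324
Solving the system yields a = 3, b = -2, c = -1, d = 4.
So h(u) = 3u³ - 2u² - u + 4.
Then h(6) = 574.

574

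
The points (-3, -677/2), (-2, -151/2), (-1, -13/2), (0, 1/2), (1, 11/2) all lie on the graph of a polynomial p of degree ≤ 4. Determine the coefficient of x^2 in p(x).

Write p(x) = ax^4 + bx^3 + cx^2 + dx + e. Substituting each data point gives a linear system:
  81a - 27b + 9c - 3d + e = -677/2
  16a - 8b + 4c - 2d + e = -151/2
  a - b + c - d + e = -13/2
  e = 1/2
  a + b + c + d + e = 11/2
Solving the system yields a = -3, b = 4, c = 2, d = 2, e = 1/2.
So p(x) = -3x^4 + 4x^3 + 2x^2 + 2x + 1/2.
The coefficient of x^2 is 2.

2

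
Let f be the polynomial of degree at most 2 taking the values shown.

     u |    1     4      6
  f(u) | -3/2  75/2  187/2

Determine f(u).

f(u) = 3u^2 - 2u - 5/2

Using the Lagrange interpolation formula with nodes 1, 4, 6:
  L_0(u) = (u - 4)(u - 6) / 15
  L_1(u) = (u - 1)(u - 6) / -6
  L_2(u) = (u - 1)(u - 4) / 10
Then f(u) = -3/2·L_0(u) + 75/2·L_1(u) + 187/2·L_2(u).
Expanding and collecting terms gives f(u) = 3u² - 2u - 5/2.
Check: f(4) = 75/2. ✓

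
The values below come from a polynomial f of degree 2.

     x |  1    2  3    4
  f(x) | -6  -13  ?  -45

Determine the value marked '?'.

-26

On equispaced nodes a degree-2 polynomial has vanishing third forward difference, so
  - f(1) + 3·f(2) - 3·f(3) + f(4) = 0.
Substituting the known values and solving for f(3):
  -3·f(3) = 78
  f(3) = -26.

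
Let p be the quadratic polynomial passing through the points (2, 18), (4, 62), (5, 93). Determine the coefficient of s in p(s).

Write p(s) = as^2 + bs + c. Substituting each data point gives a linear system:
  4a + 2b + c = 18
  16a + 4b + c = 62
  25a + 5b + c = 93
Solving the system yields a = 3, b = 4, c = -2.
So p(s) = 3s^2 + 4s - 2.
The coefficient of s is 4.

4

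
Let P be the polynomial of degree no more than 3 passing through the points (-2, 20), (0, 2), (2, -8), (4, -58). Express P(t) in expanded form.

P(t) = -t^3 + t^2 - 3t + 2

Write P(t) = at^3 + bt^2 + ct + d. Substituting each data point gives a linear system:
  -8a + 4b - 2c + d = 20
  d = 2
  8a + 4b + 2c + d = -8
  64a + 16b + 4c + d = -58
Solving the system yields a = -1, b = 1, c = -3, d = 2.
So P(t) = -t^3 + t^2 - 3t + 2.
Check: P(0) = 2. ✓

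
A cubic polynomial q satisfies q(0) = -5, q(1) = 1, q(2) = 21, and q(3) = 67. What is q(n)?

Using the Lagrange interpolation formula with nodes 0, 1, 2, 3:
  L_0(n) = (n - 1)(n - 2)(n - 3) / -6
  L_1(n) = n(n - 2)(n - 3) / 2
  L_2(n) = n(n - 1)(n - 3) / -2
  L_3(n) = n(n - 1)(n - 2) / 6
Then q(n) = -5·L_0(n) + 1·L_1(n) + 21·L_2(n) + 67·L_3(n).
Expanding and collecting terms gives q(n) = 2n^3 + n^2 + 3n - 5.
Check: q(3) = 67. ✓

q(n) = 2n^3 + n^2 + 3n - 5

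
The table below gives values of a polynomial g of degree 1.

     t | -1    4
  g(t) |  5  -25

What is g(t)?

g(t) = -6t - 1

Write g(t) = at + b. Substituting each data point gives a linear system:
  -a + b = 5
  4a + b = -25
Solving the system yields a = -6, b = -1.
So g(t) = -6t - 1.
Check: g(-1) = 5. ✓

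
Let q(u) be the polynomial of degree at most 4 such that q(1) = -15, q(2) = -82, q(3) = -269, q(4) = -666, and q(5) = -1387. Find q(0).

Using the Lagrange interpolation formula with nodes 1, 2, 3, 4, 5:
  L_0(u) = (u - 2)(u - 3)(u - 4)(u - 5) / 24
  L_1(u) = (u - 1)(u - 3)(u - 4)(u - 5) / -6
  L_2(u) = (u - 1)(u - 2)(u - 4)(u - 5) / 4
  L_3(u) = (u - 1)(u - 2)(u - 3)(u - 5) / -6
  L_4(u) = (u - 1)(u - 2)(u - 3)(u - 4) / 24
Then q(u) = -15·L_0(u) - 82·L_1(u) - 269·L_2(u) - 666·L_3(u) - 1387·L_4(u).
Expanding and collecting terms gives q(u) = -u^4 - 5u^3 - 5u^2 - 2u - 2.
Evaluating at u = 0: q(0) = -2.

-2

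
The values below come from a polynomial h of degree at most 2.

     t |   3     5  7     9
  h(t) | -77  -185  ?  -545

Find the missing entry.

-341

The 3 known points determine the degree-2 polynomial uniquely.
Write h(t) = at^2 + bt + c. Substituting each data point gives a linear system:
  9a + 3b + c = -77
  25a + 5b + c = -185
  81a + 9b + c = -545
Solving the system yields a = -6, b = -6, c = -5.
So h(t) = -6t^2 - 6t - 5.
Then h(7) = -341.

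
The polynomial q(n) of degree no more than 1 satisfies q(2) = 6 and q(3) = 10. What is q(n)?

q(n) = 4n - 2

Write q(n) = an + b. Substituting each data point gives a linear system:
  2a + b = 6
  3a + b = 10
Solving the system yields a = 4, b = -2.
So q(n) = 4n - 2.
Check: q(3) = 10. ✓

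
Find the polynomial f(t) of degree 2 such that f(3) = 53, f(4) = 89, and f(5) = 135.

f(t) = 5t^2 + t + 5

Write f(t) = at^2 + bt + c. Substituting each data point gives a linear system:
  9a + 3b + c = 53
  16a + 4b + c = 89
  25a + 5b + c = 135
Solving the system yields a = 5, b = 1, c = 5.
So f(t) = 5t^2 + t + 5.
Check: f(4) = 89. ✓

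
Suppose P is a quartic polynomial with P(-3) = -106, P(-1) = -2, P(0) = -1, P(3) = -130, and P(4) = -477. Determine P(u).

P(u) = -2u^4 - u^3 + 5u^2 + 5u - 1

Using the Lagrange interpolation formula with nodes -3, -1, 0, 3, 4:
  L_0(u) = (u + 1)u(u - 3)(u - 4) / 252
  L_1(u) = (u + 3)u(u - 3)(u - 4) / -40
  L_2(u) = (u + 3)(u + 1)(u - 3)(u - 4) / 36
  L_3(u) = (u + 3)(u + 1)u(u - 4) / -72
  L_4(u) = (u + 3)(u + 1)u(u - 3) / 140
Then P(u) = -106·L_0(u) - 2·L_1(u) - 1·L_2(u) - 130·L_3(u) - 477·L_4(u).
Expanding and collecting terms gives P(u) = -2u^4 - u^3 + 5u^2 + 5u - 1.
Check: P(4) = -477. ✓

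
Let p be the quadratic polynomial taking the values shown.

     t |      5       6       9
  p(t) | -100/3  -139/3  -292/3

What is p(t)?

Write p(t) = at^2 + bt + c. Substituting each data point gives a linear system:
  25a + 5b + c = -100/3
  36a + 6b + c = -139/3
  81a + 9b + c = -292/3
Solving the system yields a = -1, b = -2, c = 5/3.
So p(t) = -t^2 - 2t + 5/3.
Check: p(5) = -100/3. ✓

p(t) = -t^2 - 2t + 5/3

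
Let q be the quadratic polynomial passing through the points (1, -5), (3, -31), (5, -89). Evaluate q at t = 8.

-236

Forward differences of the values at t = 1, 3, 5:
  q  : -5  -31  -89
  Δ  : -26  -58
  Δ^2: -32
The second differences are constant, confirming degree 2.
Interpolating (Newton forward form) and evaluating at t = 8 gives q(8) = -236.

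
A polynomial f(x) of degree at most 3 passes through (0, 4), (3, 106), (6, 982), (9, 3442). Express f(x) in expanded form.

Write f(x) = ax^3 + bx^2 + cx + d. Substituting each data point gives a linear system:
  d = 4
  27a + 9b + 3c + d = 106
  216a + 36b + 6c + d = 982
  729a + 81b + 9c + d = 3442
Solving the system yields a = 5, b = -2, c = -5, d = 4.
So f(x) = 5x³ - 2x² - 5x + 4.
Check: f(0) = 4. ✓

f(x) = 5x^3 - 2x^2 - 5x + 4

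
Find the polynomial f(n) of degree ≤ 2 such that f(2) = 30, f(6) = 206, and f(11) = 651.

Write f(n) = an^2 + bn + c. Substituting each data point gives a linear system:
  4a + 2b + c = 30
  36a + 6b + c = 206
  121a + 11b + c = 651
Solving the system yields a = 5, b = 4, c = 2.
So f(n) = 5n² + 4n + 2.
Check: f(2) = 30. ✓

f(n) = 5n^2 + 4n + 2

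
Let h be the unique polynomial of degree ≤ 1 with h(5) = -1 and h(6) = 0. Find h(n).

h(n) = n - 6

Write h(n) = an + b. Substituting each data point gives a linear system:
  5a + b = -1
  6a + b = 0
Solving the system yields a = 1, b = -6.
So h(n) = n - 6.
Check: h(6) = 0. ✓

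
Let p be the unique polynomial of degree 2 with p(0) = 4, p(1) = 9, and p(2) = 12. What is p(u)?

Using the Lagrange interpolation formula with nodes 0, 1, 2:
  L_0(u) = (u - 1)(u - 2) / 2
  L_1(u) = u(u - 2) / -1
  L_2(u) = u(u - 1) / 2
Then p(u) = 4·L_0(u) + 9·L_1(u) + 12·L_2(u).
Expanding and collecting terms gives p(u) = -u^2 + 6u + 4.
Check: p(2) = 12. ✓

p(u) = -u^2 + 6u + 4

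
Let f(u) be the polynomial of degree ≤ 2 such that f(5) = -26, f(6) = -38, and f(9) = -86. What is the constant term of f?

4

Write f(u) = au^2 + bu + c. Substituting each data point gives a linear system:
  25a + 5b + c = -26
  36a + 6b + c = -38
  81a + 9b + c = -86
Solving the system yields a = -1, b = -1, c = 4.
So f(u) = -u^2 - u + 4.
The constant term is 4.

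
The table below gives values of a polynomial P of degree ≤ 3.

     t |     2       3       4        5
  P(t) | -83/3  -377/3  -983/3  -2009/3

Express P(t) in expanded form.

Using the Lagrange interpolation formula with nodes 2, 3, 4, 5:
  L_0(t) = (t - 3)(t - 4)(t - 5) / -6
  L_1(t) = (t - 2)(t - 4)(t - 5) / 2
  L_2(t) = (t - 2)(t - 3)(t - 5) / -2
  L_3(t) = (t - 2)(t - 3)(t - 4) / 6
Then P(t) = -83/3·L_0(t) - 377/3·L_1(t) - 983/3·L_2(t) - 2009/3·L_3(t).
Expanding and collecting terms gives P(t) = -6t^3 + 2t^2 + 6t + 1/3.
Check: P(2) = -83/3. ✓

P(t) = -6t^3 + 2t^2 + 6t + 1/3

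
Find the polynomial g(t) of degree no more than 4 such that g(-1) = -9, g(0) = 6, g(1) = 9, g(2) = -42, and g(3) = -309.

g(t) = -5t^4 + 3t^3 - t^2 + 6t + 6

Write g(t) = at^4 + bt^3 + ct^2 + dt + e. Substituting each data point gives a linear system:
  a - b + c - d + e = -9
  e = 6
  a + b + c + d + e = 9
  16a + 8b + 4c + 2d + e = -42
  81a + 27b + 9c + 3d + e = -309
Solving the system yields a = -5, b = 3, c = -1, d = 6, e = 6.
So g(t) = -5t^4 + 3t^3 - t^2 + 6t + 6.
Check: g(2) = -42. ✓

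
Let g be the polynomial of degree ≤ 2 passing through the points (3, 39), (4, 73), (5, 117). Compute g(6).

171

Using the Lagrange interpolation formula with nodes 3, 4, 5:
  L_0(u) = (u - 4)(u - 5) / 2
  L_1(u) = (u - 3)(u - 5) / -1
  L_2(u) = (u - 3)(u - 4) / 2
Then g(u) = 39·L_0(u) + 73·L_1(u) + 117·L_2(u).
Expanding and collecting terms gives g(u) = 5u^2 - u - 3.
Evaluating at u = 6: g(6) = 171.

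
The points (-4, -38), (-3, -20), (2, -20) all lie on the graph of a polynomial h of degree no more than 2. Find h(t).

h(t) = -3t^2 - 3t - 2

Write h(t) = at^2 + bt + c. Substituting each data point gives a linear system:
  16a - 4b + c = -38
  9a - 3b + c = -20
  4a + 2b + c = -20
Solving the system yields a = -3, b = -3, c = -2.
So h(t) = -3t^2 - 3t - 2.
Check: h(2) = -20. ✓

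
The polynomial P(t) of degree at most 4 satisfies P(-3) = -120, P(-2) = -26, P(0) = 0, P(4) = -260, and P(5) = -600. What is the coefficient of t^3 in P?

1

Write P(t) = at^4 + bt^3 + ct^2 + dt + e. Substituting each data point gives a linear system:
  81a - 27b + 9c - 3d + e = -120
  16a - 8b + 4c - 2d + e = -26
  e = 0
  256a + 64b + 16c + 4d + e = -260
  625a + 125b + 25c + 5d + e = -600
Solving the system yields a = -1, b = 1, c = -3, d = -5, e = 0.
So P(t) = -t^4 + t^3 - 3t^2 - 5t.
The coefficient of t^3 is 1.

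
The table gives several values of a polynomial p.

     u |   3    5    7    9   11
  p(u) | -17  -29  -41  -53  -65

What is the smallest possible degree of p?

Forward differences of the values at u = 3, 5, 7, 9, 11:
  p  : -17  -29  -41  -53  -65
  Δ  : -12  -12  -12  -12
  Δ^2: 0  0  0
  Δ^3: 0  0
  Δ^4: 0
The first differences are constant (-12) and nonzero, while all higher differences vanish, so the minimal degree is 1.

1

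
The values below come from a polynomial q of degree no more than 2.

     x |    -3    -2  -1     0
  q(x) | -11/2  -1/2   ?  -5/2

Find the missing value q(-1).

On equispaced nodes a degree-2 polynomial has vanishing third forward difference, so
  - q(-3) + 3·q(-2) - 3·q(-1) + q(0) = 0.
Substituting the known values and solving for q(-1):
  -3·q(-1) = -3/2
  q(-1) = 1/2.

1/2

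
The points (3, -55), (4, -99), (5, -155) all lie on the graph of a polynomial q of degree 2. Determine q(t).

Using the Lagrange interpolation formula with nodes 3, 4, 5:
  L_0(t) = (t - 4)(t - 5) / 2
  L_1(t) = (t - 3)(t - 5) / -1
  L_2(t) = (t - 3)(t - 4) / 2
Then q(t) = -55·L_0(t) - 99·L_1(t) - 155·L_2(t).
Expanding and collecting terms gives q(t) = -6t^2 - 2t + 5.
Check: q(5) = -155. ✓

q(t) = -6t^2 - 2t + 5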